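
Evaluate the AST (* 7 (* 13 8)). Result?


Evaluate inner: (* 13 8) = 104
Evaluate root: (* 7 104) = 728
Result: 728


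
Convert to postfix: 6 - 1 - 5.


Left to right (same or higher precedence on left)
Postfix: 6 1 - 5 -


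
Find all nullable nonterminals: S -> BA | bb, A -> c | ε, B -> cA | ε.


A nonterminal is nullable iff some alternative derives ε (directly, or every symbol in it is nullable)
Nullable: {A, B, S}


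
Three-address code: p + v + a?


Break into single-operator statements:
t1 = p + v
t2 = t1 + a


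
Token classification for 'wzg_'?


Pattern: letter/underscore followed by alphanumerics, not a keyword
Type: IDENTIFIER


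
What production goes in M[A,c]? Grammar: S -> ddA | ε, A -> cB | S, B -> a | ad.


For [A, c]: 'c' ∈ FIRST(cB)
Entry: A -> cB


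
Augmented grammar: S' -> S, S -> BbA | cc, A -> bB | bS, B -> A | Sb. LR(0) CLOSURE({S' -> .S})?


Start: S' -> .S
For each item with dot before a nonterminal B, add B -> .γ for every B-production
Closure: [S' -> .S, S -> .BbA, S -> .cc, B -> .A, B -> .Sb, A -> .bB, A -> .bS]


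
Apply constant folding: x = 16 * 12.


16 * 12 = 192 at compile time
Optimized: x = 192


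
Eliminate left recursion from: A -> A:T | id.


Left-recursive alternatives: A:T; non-recursive: id
Introduce A': A -> idA', A' -> :TA' | ε


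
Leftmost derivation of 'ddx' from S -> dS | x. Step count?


Derivation: S => dS => ddS => ddx
Steps: 3


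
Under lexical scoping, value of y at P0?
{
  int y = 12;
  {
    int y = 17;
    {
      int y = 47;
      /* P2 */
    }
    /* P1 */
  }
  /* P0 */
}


y declared in the same block as P0
y = 12


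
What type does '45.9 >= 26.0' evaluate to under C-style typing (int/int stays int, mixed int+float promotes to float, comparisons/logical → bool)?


Operand types: float >= float
Rule: comparison yields bool
Result type: bool


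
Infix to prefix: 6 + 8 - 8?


left-to-right (same/higher precedence on left): tree is (- (+ 6 8) 8)
Prefix: - + 6 8 8


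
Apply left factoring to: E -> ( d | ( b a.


Common prefix: '('
Factored: E -> ( E', E' -> d | b a


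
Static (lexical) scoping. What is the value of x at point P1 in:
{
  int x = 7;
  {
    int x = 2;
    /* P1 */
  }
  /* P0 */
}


x declared in the same block as P1
x = 2


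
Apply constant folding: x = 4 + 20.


4 + 20 = 24 at compile time
Optimized: x = 24


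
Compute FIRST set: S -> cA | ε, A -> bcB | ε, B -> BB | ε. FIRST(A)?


Per alternative of A: FIRST(bcB) = {b}; FIRST(ε) = {ε}
FIRST(A) = {b, ε}


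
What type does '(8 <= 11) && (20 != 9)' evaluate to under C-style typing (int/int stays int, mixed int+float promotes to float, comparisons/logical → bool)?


Operand types: bool && bool
Rule: logical operators take bool operands and yield bool
Result type: bool


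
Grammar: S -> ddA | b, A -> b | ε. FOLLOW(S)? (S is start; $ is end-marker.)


$ ∈ FOLLOW(S). For each A -> αBβ: add FIRST(β)\{ε} to FOLLOW(B); if β nullable, add FOLLOW(A).
FOLLOW(S) = {$}


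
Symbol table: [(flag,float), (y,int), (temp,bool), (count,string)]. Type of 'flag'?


Lookup 'flag' → type float


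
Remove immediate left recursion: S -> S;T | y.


Left-recursive alternatives: S;T; non-recursive: y
Introduce S': S -> yS', S' -> ;TS' | ε


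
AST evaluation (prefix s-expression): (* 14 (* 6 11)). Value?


Evaluate inner: (* 6 11) = 66
Evaluate root: (* 14 66) = 924
Result: 924


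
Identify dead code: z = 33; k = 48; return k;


z is assigned but never read
Dead: 'z = 33'


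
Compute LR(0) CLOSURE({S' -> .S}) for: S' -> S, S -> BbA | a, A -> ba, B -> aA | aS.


Start: S' -> .S
For each item with dot before a nonterminal B, add B -> .γ for every B-production
Closure: [S' -> .S, S -> .BbA, S -> .a, B -> .aA, B -> .aS]


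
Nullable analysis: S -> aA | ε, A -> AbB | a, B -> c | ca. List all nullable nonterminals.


A nonterminal is nullable iff some alternative derives ε (directly, or every symbol in it is nullable)
Nullable: {S}


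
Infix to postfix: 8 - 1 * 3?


* has higher precedence, evaluate 1*3 first
Postfix: 8 1 3 * -


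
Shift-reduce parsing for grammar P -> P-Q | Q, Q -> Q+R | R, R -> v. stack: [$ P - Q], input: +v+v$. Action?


'+' can extend Q; shift to build Q -> Q+R
Action: shift


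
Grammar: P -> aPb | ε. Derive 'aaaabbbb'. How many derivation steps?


Derivation: P => aPb => aaPbb => aaaPbbb => aaaaPbbbb => aaaabbbb
Steps: 5


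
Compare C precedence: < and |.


'<' is relational (level 7); '|' is bitwise OR (level 3)
Higher level binds tighter
'<' has higher precedence than '|'


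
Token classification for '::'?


Pattern: operator symbol
Type: OPERATOR


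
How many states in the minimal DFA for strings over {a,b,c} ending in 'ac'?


Track the longest suffix of input matching a prefix of 'ac': 3 classes (prefixes of length 0..2)
Minimal DFA: 3 states


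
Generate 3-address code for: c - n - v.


Break into single-operator statements:
t1 = c - n
t2 = t1 - v


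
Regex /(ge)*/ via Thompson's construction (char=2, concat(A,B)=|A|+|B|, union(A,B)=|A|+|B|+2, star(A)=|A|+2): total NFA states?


Syntax tree has 2 char leaf(s), 0 union(s), 1 star(s)
chars contribute 2×2 = 4; each union adds +2; each star adds +2
Total: 4 + 0 + 2 = 6 states


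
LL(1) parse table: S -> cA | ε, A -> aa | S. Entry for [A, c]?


For [A, c]: 'c' ∈ FIRST(S)
Entry: A -> S


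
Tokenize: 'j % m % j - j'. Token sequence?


Scan left to right, longest-match per lexeme
Tokens: ID(j), OP(%), ID(m), OP(%), ID(j), OP(-), ID(j)


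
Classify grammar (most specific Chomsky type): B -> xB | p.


Right-linear: every RHS is a terminal or a terminal followed by one nonterminal
Classification: Type 3 (Regular)


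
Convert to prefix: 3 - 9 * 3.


'*' binds tighter: tree is (- 3 (* 9 3))
Prefix: - 3 * 9 3


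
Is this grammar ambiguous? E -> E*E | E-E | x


'x*x-x' has two parse trees (no precedence encoded between * and -)
Ambiguous


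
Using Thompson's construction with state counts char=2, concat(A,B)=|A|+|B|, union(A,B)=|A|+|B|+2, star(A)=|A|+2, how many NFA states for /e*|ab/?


Syntax tree has 3 char leaf(s), 1 union(s), 1 star(s)
chars contribute 3×2 = 6; each union adds +2; each star adds +2
Total: 6 + 2 + 2 = 10 states


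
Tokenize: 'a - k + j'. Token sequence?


Scan left to right, longest-match per lexeme
Tokens: ID(a), OP(-), ID(k), OP(+), ID(j)


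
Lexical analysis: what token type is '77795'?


Pattern: digits only
Type: INTEGER_LITERAL


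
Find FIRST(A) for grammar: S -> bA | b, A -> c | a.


Per alternative of A: FIRST(c) = {c}; FIRST(a) = {a}
FIRST(A) = {a, c}


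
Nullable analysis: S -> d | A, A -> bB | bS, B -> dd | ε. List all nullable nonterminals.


A nonterminal is nullable iff some alternative derives ε (directly, or every symbol in it is nullable)
Nullable: {B}


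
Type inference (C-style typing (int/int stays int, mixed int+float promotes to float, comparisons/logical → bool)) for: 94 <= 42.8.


Operand types: int <= float
Rule: comparison yields bool
Result type: bool


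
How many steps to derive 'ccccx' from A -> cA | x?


Derivation: A => cA => ccA => cccA => ccccA => ccccx
Steps: 5


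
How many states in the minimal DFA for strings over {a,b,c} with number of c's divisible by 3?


Track (count of c) mod 3: states 0..2, accept at 0
Minimal DFA: 3 states


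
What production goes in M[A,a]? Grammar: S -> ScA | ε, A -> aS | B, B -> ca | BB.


For [A, a]: 'a' ∈ FIRST(aS)
Entry: A -> aS


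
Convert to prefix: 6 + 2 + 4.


left-to-right (same/higher precedence on left): tree is (+ (+ 6 2) 4)
Prefix: + + 6 2 4


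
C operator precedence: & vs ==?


'==' is equality (level 6); '&' is bitwise AND (level 5)
Higher level binds tighter
'==' has higher precedence than '&'


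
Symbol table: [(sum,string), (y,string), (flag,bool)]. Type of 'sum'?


Lookup 'sum' → type string


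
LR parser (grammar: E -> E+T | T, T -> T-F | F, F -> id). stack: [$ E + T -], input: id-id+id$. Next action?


no handle; shift 'id'
Action: shift


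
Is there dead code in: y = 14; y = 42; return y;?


first assignment to y is overwritten before any read
Dead: 'y = 14'


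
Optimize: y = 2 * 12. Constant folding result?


2 * 12 = 24 at compile time
Optimized: y = 24


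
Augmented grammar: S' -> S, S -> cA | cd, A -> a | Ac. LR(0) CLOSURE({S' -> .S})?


Start: S' -> .S
For each item with dot before a nonterminal B, add B -> .γ for every B-production
Closure: [S' -> .S, S -> .cA, S -> .cd]


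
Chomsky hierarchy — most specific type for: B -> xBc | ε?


Single nonterminal LHS, but x^n c^n is not regular
Classification: Type 2 (Context-Free)


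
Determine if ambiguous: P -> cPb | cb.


balanced c^n…b^n: each string has a unique parse
Unambiguous


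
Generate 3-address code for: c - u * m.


Break into single-operator statements:
t1 = u * m
t2 = c - t1


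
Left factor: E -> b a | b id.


Common prefix: 'b'
Factored: E -> b E', E' -> a | id


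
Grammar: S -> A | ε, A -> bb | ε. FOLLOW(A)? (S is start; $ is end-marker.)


$ ∈ FOLLOW(S). For each A -> αBβ: add FIRST(β)\{ε} to FOLLOW(B); if β nullable, add FOLLOW(A).
FOLLOW(A) = {$}


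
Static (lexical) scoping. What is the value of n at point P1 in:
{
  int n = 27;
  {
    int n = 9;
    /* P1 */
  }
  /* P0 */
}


n declared in the same block as P1
n = 9


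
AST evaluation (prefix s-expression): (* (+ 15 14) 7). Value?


Evaluate inner: (+ 15 14) = 29
Evaluate root: (* 29 7) = 203
Result: 203


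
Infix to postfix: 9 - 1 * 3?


* has higher precedence, evaluate 1*3 first
Postfix: 9 1 3 * -


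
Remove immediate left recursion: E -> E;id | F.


Left-recursive alternatives: E;id; non-recursive: F
Introduce E': E -> FE', E' -> ;idE' | ε


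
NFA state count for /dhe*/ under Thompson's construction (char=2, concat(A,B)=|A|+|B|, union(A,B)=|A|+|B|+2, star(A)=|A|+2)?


Syntax tree has 3 char leaf(s), 0 union(s), 1 star(s)
chars contribute 3×2 = 6; each union adds +2; each star adds +2
Total: 6 + 0 + 2 = 8 states


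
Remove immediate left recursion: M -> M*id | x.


Left-recursive alternatives: M*id; non-recursive: x
Introduce M': M -> xM', M' -> *idM' | ε


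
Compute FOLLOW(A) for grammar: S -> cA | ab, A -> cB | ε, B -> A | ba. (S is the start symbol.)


$ ∈ FOLLOW(S). For each A -> αBβ: add FIRST(β)\{ε} to FOLLOW(B); if β nullable, add FOLLOW(A).
FOLLOW(A) = {$}


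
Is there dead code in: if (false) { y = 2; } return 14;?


condition is constant false, so the whole block is unreachable
Dead: 'if (false) { y = 2; }'


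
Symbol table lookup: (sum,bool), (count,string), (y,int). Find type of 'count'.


Lookup 'count' → type string


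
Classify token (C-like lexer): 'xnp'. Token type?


Pattern: letter/underscore followed by alphanumerics, not a keyword
Type: IDENTIFIER


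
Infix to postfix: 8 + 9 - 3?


Left to right (same or higher precedence on left)
Postfix: 8 9 + 3 -


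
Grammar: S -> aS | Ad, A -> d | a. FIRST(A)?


Per alternative of A: FIRST(d) = {d}; FIRST(a) = {a}
FIRST(A) = {a, d}


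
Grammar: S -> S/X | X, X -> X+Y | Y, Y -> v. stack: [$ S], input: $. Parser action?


start symbol S on stack, input exhausted
Action: accept


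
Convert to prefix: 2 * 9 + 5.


left-to-right (same/higher precedence on left): tree is (+ (* 2 9) 5)
Prefix: + * 2 9 5


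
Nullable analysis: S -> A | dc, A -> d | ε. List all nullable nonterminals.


A nonterminal is nullable iff some alternative derives ε (directly, or every symbol in it is nullable)
Nullable: {A, S}


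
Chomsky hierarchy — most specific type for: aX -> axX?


LHS has context (more than one symbol) and |LHS| ≤ |RHS|
Classification: Type 1 (Context-Sensitive)


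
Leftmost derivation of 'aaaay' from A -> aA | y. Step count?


Derivation: A => aA => aaA => aaaA => aaaaA => aaaay
Steps: 5


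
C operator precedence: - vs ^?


'-' is additive (level 9); '^' is bitwise XOR (level 4)
Higher level binds tighter
'-' has higher precedence than '^'


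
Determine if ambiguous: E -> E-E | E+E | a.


'a-a+a' has two parse trees (no precedence encoded between - and +)
Ambiguous


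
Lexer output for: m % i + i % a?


Scan left to right, longest-match per lexeme
Tokens: ID(m), OP(%), ID(i), OP(+), ID(i), OP(%), ID(a)


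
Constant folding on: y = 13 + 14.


13 + 14 = 27 at compile time
Optimized: y = 27


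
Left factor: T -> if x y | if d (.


Common prefix: 'if'
Factored: T -> if T', T' -> x y | d (


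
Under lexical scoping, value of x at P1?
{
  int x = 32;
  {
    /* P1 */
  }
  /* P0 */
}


P1's block does not declare x; resolves to the enclosing declaration at depth 0
x = 32


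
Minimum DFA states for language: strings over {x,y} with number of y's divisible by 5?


Track (count of y) mod 5: states 0..4, accept at 0
Minimal DFA: 5 states


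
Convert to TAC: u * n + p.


Break into single-operator statements:
t1 = u * n
t2 = t1 + p


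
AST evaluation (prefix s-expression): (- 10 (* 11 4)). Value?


Evaluate inner: (* 11 4) = 44
Evaluate root: (- 10 44) = -34
Result: -34


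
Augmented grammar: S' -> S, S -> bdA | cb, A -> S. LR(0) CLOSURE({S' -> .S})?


Start: S' -> .S
For each item with dot before a nonterminal B, add B -> .γ for every B-production
Closure: [S' -> .S, S -> .bdA, S -> .cb]


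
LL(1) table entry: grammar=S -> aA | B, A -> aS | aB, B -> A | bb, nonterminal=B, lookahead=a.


For [B, a]: 'a' ∈ FIRST(A)
Entry: B -> A


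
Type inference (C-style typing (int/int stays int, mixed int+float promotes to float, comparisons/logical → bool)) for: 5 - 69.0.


Operand types: int - float
Rule: mixed int/float promotes to float; int/int stays int
Result type: float


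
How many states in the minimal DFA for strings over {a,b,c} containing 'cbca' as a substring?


KMP-style automaton: 4 progress states + 1 absorbing accept = 5
Minimal DFA: 5 states


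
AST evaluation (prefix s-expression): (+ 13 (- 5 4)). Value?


Evaluate inner: (- 5 4) = 1
Evaluate root: (+ 13 1) = 14
Result: 14


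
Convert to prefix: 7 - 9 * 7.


'*' binds tighter: tree is (- 7 (* 9 7))
Prefix: - 7 * 9 7


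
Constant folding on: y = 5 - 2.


5 - 2 = 3 at compile time
Optimized: y = 3


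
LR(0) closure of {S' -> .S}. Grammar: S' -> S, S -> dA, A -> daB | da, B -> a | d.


Start: S' -> .S
For each item with dot before a nonterminal B, add B -> .γ for every B-production
Closure: [S' -> .S, S -> .dA]


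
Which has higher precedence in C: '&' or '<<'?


'<<' is shift (level 8); '&' is bitwise AND (level 5)
Higher level binds tighter
'<<' has higher precedence than '&'


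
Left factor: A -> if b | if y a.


Common prefix: 'if'
Factored: A -> if A', A' -> b | y a


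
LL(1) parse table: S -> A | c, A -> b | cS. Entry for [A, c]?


For [A, c]: 'c' ∈ FIRST(cS)
Entry: A -> cS


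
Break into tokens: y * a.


Scan left to right, longest-match per lexeme
Tokens: ID(y), OP(*), ID(a)


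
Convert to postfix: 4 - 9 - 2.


Left to right (same or higher precedence on left)
Postfix: 4 9 - 2 -


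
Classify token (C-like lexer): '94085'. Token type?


Pattern: digits only
Type: INTEGER_LITERAL


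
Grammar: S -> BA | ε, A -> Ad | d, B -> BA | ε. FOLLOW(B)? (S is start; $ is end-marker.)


$ ∈ FOLLOW(S). For each A -> αBβ: add FIRST(β)\{ε} to FOLLOW(B); if β nullable, add FOLLOW(A).
FOLLOW(B) = {d}


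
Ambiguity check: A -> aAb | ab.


balanced a^n…b^n: each string has a unique parse
Unambiguous


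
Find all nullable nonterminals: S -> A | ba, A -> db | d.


A nonterminal is nullable iff some alternative derives ε (directly, or every symbol in it is nullable)
Nullable: {}


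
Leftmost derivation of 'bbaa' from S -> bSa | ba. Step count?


Derivation: S => bSa => bbaa
Steps: 2


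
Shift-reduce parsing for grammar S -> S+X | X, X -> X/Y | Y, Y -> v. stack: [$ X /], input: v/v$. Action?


no handle; shift 'v'
Action: shift


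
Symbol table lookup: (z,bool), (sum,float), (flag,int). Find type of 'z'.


Lookup 'z' → type bool


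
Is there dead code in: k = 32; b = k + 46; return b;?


k is read by b's definition; b is returned
No dead code


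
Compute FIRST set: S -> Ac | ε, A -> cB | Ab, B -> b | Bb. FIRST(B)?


Per alternative of B: FIRST(b) = {b}; FIRST(Bb) = {b}
FIRST(B) = {b}


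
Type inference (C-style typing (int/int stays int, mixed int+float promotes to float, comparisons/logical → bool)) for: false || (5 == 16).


Operand types: bool || bool
Rule: logical operators take bool operands and yield bool
Result type: bool


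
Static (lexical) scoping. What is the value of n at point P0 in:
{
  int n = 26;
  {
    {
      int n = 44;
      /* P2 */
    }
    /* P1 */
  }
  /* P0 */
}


n declared in the same block as P0
n = 26


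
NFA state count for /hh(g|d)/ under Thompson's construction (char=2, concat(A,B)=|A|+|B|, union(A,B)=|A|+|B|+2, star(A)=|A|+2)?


Syntax tree has 4 char leaf(s), 1 union(s), 0 star(s)
chars contribute 4×2 = 8; each union adds +2; each star adds +2
Total: 8 + 2 + 0 = 10 states


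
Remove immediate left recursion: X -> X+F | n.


Left-recursive alternatives: X+F; non-recursive: n
Introduce X': X -> nX', X' -> +FX' | ε


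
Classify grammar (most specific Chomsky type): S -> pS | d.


Right-linear: every RHS is a terminal or a terminal followed by one nonterminal
Classification: Type 3 (Regular)


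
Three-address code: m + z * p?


Break into single-operator statements:
t1 = z * p
t2 = m + t1


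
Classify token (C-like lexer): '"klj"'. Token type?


Pattern: double-quoted sequence
Type: STRING_LITERAL


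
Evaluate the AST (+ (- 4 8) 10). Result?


Evaluate inner: (- 4 8) = -4
Evaluate root: (+ -4 10) = 6
Result: 6


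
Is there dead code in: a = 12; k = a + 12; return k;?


a is read by k's definition; k is returned
No dead code


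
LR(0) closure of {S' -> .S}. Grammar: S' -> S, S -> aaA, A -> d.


Start: S' -> .S
For each item with dot before a nonterminal B, add B -> .γ for every B-production
Closure: [S' -> .S, S -> .aaA]


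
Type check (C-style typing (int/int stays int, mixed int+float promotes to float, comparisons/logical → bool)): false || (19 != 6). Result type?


Operand types: bool || bool
Rule: logical operators take bool operands and yield bool
Result type: bool


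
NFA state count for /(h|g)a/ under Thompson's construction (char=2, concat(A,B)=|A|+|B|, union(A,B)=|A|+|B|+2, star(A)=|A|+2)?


Syntax tree has 3 char leaf(s), 1 union(s), 0 star(s)
chars contribute 3×2 = 6; each union adds +2; each star adds +2
Total: 6 + 2 + 0 = 8 states


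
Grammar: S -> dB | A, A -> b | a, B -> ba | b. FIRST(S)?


Per alternative of S: FIRST(dB) = {d}; FIRST(A) = {a, b}
FIRST(S) = {a, b, d}


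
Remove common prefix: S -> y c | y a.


Common prefix: 'y'
Factored: S -> y S', S' -> c | a


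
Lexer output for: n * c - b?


Scan left to right, longest-match per lexeme
Tokens: ID(n), OP(*), ID(c), OP(-), ID(b)


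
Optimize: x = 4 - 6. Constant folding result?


4 - 6 = -2 at compile time
Optimized: x = -2


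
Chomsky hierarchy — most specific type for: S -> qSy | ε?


Single nonterminal LHS, but q^n y^n is not regular
Classification: Type 2 (Context-Free)


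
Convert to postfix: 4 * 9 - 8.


Left to right (same or higher precedence on left)
Postfix: 4 9 * 8 -


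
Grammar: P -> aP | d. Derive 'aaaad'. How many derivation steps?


Derivation: P => aP => aaP => aaaP => aaaaP => aaaad
Steps: 5


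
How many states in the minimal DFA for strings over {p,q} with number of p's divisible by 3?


Track (count of p) mod 3: states 0..2, accept at 0
Minimal DFA: 3 states


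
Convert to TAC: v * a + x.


Break into single-operator statements:
t1 = v * a
t2 = t1 + x


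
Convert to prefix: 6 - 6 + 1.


left-to-right (same/higher precedence on left): tree is (+ (- 6 6) 1)
Prefix: + - 6 6 1


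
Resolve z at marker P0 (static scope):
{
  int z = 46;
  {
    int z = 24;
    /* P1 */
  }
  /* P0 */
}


z declared in the same block as P0
z = 46


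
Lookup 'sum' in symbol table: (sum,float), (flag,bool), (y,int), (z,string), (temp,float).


Lookup 'sum' → type float


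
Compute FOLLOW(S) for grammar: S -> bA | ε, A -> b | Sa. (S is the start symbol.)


$ ∈ FOLLOW(S). For each A -> αBβ: add FIRST(β)\{ε} to FOLLOW(B); if β nullable, add FOLLOW(A).
FOLLOW(S) = {$, a}


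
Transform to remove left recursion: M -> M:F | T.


Left-recursive alternatives: M:F; non-recursive: T
Introduce M': M -> TM', M' -> :FM' | ε


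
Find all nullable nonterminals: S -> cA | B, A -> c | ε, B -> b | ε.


A nonterminal is nullable iff some alternative derives ε (directly, or every symbol in it is nullable)
Nullable: {A, B, S}


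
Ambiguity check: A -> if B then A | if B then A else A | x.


dangling else: 'if B then if B then x else x' parses two ways
Ambiguous


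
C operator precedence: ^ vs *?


'*' is multiplicative (level 10); '^' is bitwise XOR (level 4)
Higher level binds tighter
'*' has higher precedence than '^'


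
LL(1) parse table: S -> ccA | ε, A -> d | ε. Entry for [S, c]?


For [S, c]: 'c' ∈ FIRST(ccA)
Entry: S -> ccA


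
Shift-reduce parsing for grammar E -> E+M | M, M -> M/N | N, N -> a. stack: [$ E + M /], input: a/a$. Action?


no handle; shift 'a'
Action: shift


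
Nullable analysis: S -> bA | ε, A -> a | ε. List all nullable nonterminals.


A nonterminal is nullable iff some alternative derives ε (directly, or every symbol in it is nullable)
Nullable: {A, S}


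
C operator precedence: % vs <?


'%' is multiplicative (level 10); '<' is relational (level 7)
Higher level binds tighter
'%' has higher precedence than '<'


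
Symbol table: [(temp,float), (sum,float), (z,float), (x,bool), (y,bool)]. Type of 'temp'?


Lookup 'temp' → type float


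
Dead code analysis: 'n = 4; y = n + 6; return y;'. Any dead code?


n is read by y's definition; y is returned
No dead code


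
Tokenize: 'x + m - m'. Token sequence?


Scan left to right, longest-match per lexeme
Tokens: ID(x), OP(+), ID(m), OP(-), ID(m)


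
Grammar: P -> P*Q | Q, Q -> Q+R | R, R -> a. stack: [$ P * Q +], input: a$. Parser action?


no handle; shift 'a'
Action: shift


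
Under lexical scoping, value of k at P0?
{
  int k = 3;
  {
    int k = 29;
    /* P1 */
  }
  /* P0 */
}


k declared in the same block as P0
k = 3


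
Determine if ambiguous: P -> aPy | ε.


balanced a^n…y^n: each string has a unique parse
Unambiguous


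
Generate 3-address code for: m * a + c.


Break into single-operator statements:
t1 = m * a
t2 = t1 + c


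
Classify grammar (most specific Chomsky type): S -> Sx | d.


Left-linear: every RHS is a terminal or one nonterminal followed by a terminal
Classification: Type 3 (Regular)


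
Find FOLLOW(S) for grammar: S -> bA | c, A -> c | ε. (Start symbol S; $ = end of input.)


$ ∈ FOLLOW(S). For each A -> αBβ: add FIRST(β)\{ε} to FOLLOW(B); if β nullable, add FOLLOW(A).
FOLLOW(S) = {$}


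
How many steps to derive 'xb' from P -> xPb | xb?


Derivation: P => xb
Steps: 1


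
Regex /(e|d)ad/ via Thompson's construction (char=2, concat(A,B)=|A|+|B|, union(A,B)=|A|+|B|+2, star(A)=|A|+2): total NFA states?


Syntax tree has 4 char leaf(s), 1 union(s), 0 star(s)
chars contribute 4×2 = 8; each union adds +2; each star adds +2
Total: 8 + 2 + 0 = 10 states


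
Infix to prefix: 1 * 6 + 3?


left-to-right (same/higher precedence on left): tree is (+ (* 1 6) 3)
Prefix: + * 1 6 3


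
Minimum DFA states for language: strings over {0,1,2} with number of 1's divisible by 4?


Track (count of 1) mod 4: states 0..3, accept at 0
Minimal DFA: 4 states


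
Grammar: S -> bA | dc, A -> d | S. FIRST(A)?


Per alternative of A: FIRST(d) = {d}; FIRST(S) = {b, d}
FIRST(A) = {b, d}


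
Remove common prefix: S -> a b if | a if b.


Common prefix: 'a'
Factored: S -> a S', S' -> b if | if b


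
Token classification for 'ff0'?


Pattern: letter/underscore followed by alphanumerics, not a keyword
Type: IDENTIFIER


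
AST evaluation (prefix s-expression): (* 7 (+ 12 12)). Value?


Evaluate inner: (+ 12 12) = 24
Evaluate root: (* 7 24) = 168
Result: 168


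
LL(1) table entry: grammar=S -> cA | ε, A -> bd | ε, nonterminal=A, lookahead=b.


For [A, b]: 'b' ∈ FIRST(bd)
Entry: A -> bd


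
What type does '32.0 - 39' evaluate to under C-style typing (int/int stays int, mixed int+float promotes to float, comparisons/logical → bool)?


Operand types: float - int
Rule: mixed int/float promotes to float; int/int stays int
Result type: float


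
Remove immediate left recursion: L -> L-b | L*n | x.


Left-recursive alternatives: L-b, L*n; non-recursive: x
Introduce L': L -> xL', L' -> -bL' | *nL' | ε


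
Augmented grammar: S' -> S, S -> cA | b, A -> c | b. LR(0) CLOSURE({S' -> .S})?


Start: S' -> .S
For each item with dot before a nonterminal B, add B -> .γ for every B-production
Closure: [S' -> .S, S -> .cA, S -> .b]


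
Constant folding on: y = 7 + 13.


7 + 13 = 20 at compile time
Optimized: y = 20


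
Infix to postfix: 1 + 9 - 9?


Left to right (same or higher precedence on left)
Postfix: 1 9 + 9 -


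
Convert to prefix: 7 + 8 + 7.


left-to-right (same/higher precedence on left): tree is (+ (+ 7 8) 7)
Prefix: + + 7 8 7


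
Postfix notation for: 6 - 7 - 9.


Left to right (same or higher precedence on left)
Postfix: 6 7 - 9 -


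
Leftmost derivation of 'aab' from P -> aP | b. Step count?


Derivation: P => aP => aaP => aab
Steps: 3


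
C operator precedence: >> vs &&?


'>>' is shift (level 8); '&&' is logical AND (level 2)
Higher level binds tighter
'>>' has higher precedence than '&&'


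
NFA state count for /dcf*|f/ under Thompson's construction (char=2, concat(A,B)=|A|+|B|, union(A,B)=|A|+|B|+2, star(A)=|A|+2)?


Syntax tree has 4 char leaf(s), 1 union(s), 1 star(s)
chars contribute 4×2 = 8; each union adds +2; each star adds +2
Total: 8 + 2 + 2 = 12 states


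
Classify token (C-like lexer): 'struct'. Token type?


Pattern: reserved word
Type: KEYWORD


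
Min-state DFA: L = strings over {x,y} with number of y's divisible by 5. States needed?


Track (count of y) mod 5: states 0..4, accept at 0
Minimal DFA: 5 states


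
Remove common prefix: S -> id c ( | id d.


Common prefix: 'id'
Factored: S -> id S', S' -> c ( | d


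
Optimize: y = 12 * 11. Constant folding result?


12 * 11 = 132 at compile time
Optimized: y = 132


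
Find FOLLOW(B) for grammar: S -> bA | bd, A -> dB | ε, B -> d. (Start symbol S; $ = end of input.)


$ ∈ FOLLOW(S). For each A -> αBβ: add FIRST(β)\{ε} to FOLLOW(B); if β nullable, add FOLLOW(A).
FOLLOW(B) = {$}


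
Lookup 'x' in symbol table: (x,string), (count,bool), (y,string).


Lookup 'x' → type string


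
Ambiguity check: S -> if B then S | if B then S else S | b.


dangling else: 'if B then if B then b else b' parses two ways
Ambiguous


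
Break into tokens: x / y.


Scan left to right, longest-match per lexeme
Tokens: ID(x), OP(/), ID(y)


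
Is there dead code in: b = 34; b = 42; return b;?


first assignment to b is overwritten before any read
Dead: 'b = 34'


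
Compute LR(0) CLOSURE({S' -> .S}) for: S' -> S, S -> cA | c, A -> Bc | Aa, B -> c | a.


Start: S' -> .S
For each item with dot before a nonterminal B, add B -> .γ for every B-production
Closure: [S' -> .S, S -> .cA, S -> .c]


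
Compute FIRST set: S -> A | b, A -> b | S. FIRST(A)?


Per alternative of A: FIRST(b) = {b}; FIRST(S) = {b}
FIRST(A) = {b}


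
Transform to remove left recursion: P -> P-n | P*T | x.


Left-recursive alternatives: P-n, P*T; non-recursive: x
Introduce P': P -> xP', P' -> -nP' | *TP' | ε


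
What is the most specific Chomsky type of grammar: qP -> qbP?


LHS has context (more than one symbol) and |LHS| ≤ |RHS|
Classification: Type 1 (Context-Sensitive)


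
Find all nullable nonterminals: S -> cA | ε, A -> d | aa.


A nonterminal is nullable iff some alternative derives ε (directly, or every symbol in it is nullable)
Nullable: {S}


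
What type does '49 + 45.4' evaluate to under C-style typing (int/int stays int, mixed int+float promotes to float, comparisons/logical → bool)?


Operand types: int + float
Rule: mixed int/float promotes to float; int/int stays int
Result type: float


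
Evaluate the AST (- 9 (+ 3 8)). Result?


Evaluate inner: (+ 3 8) = 11
Evaluate root: (- 9 11) = -2
Result: -2


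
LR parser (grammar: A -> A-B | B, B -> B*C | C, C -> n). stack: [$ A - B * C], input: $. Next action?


handle 'B*C' on top
Action: reduce (B -> B*C)


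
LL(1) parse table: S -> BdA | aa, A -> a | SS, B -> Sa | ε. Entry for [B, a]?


For [B, a]: 'a' ∈ FIRST(Sa)
Entry: B -> Sa


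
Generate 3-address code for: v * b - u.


Break into single-operator statements:
t1 = v * b
t2 = t1 - u


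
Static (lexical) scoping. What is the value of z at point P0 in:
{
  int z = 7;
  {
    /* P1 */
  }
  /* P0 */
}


z declared in the same block as P0
z = 7


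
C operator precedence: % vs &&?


'%' is multiplicative (level 10); '&&' is logical AND (level 2)
Higher level binds tighter
'%' has higher precedence than '&&'


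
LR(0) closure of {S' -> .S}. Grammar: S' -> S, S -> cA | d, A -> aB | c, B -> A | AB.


Start: S' -> .S
For each item with dot before a nonterminal B, add B -> .γ for every B-production
Closure: [S' -> .S, S -> .cA, S -> .d]


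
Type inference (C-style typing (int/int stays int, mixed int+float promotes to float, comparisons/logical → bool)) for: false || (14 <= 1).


Operand types: bool || bool
Rule: logical operators take bool operands and yield bool
Result type: bool


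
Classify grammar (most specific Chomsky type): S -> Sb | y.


Left-linear: every RHS is a terminal or one nonterminal followed by a terminal
Classification: Type 3 (Regular)


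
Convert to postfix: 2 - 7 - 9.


Left to right (same or higher precedence on left)
Postfix: 2 7 - 9 -


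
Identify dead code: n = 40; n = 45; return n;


first assignment to n is overwritten before any read
Dead: 'n = 40'


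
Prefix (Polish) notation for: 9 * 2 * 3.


left-to-right (same/higher precedence on left): tree is (* (* 9 2) 3)
Prefix: * * 9 2 3


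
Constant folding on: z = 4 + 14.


4 + 14 = 18 at compile time
Optimized: z = 18


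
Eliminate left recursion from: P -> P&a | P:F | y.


Left-recursive alternatives: P&a, P:F; non-recursive: y
Introduce P': P -> yP', P' -> &aP' | :FP' | ε


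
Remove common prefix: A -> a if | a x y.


Common prefix: 'a'
Factored: A -> a A', A' -> if | x y


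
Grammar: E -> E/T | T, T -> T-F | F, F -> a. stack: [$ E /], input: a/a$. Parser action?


no handle ('E/' is not any RHS); shift 'a'
Action: shift


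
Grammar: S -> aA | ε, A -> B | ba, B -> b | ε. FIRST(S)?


Per alternative of S: FIRST(aA) = {a}; FIRST(ε) = {ε}
FIRST(S) = {a, ε}


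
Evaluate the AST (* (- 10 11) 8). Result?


Evaluate inner: (- 10 11) = -1
Evaluate root: (* -1 8) = -8
Result: -8


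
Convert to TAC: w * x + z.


Break into single-operator statements:
t1 = w * x
t2 = t1 + z


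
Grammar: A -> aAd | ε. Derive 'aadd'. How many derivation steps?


Derivation: A => aAd => aaAdd => aadd
Steps: 3


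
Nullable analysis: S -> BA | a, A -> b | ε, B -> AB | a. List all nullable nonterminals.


A nonterminal is nullable iff some alternative derives ε (directly, or every symbol in it is nullable)
Nullable: {A}


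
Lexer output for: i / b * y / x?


Scan left to right, longest-match per lexeme
Tokens: ID(i), OP(/), ID(b), OP(*), ID(y), OP(/), ID(x)


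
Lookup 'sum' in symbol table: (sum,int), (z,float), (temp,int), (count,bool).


Lookup 'sum' → type int


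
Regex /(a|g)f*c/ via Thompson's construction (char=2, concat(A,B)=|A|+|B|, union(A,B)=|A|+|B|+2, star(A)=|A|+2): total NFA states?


Syntax tree has 4 char leaf(s), 1 union(s), 1 star(s)
chars contribute 4×2 = 8; each union adds +2; each star adds +2
Total: 8 + 2 + 2 = 12 states


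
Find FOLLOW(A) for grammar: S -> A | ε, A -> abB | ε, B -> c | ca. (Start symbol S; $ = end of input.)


$ ∈ FOLLOW(S). For each A -> αBβ: add FIRST(β)\{ε} to FOLLOW(B); if β nullable, add FOLLOW(A).
FOLLOW(A) = {$}


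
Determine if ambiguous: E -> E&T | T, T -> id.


precedence layered via separate nonterminal T: deterministic
Unambiguous


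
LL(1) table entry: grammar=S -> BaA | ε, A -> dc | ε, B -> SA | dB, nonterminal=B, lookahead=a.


For [B, a]: 'a' ∈ FIRST(SA)
Entry: B -> SA


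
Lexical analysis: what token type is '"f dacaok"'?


Pattern: double-quoted sequence
Type: STRING_LITERAL


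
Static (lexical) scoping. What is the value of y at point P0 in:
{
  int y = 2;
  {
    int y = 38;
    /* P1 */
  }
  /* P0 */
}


y declared in the same block as P0
y = 2


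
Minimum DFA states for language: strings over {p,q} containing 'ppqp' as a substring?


KMP-style automaton: 4 progress states + 1 absorbing accept = 5
Minimal DFA: 5 states


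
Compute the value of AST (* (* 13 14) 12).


Evaluate inner: (* 13 14) = 182
Evaluate root: (* 182 12) = 2184
Result: 2184


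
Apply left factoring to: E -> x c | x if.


Common prefix: 'x'
Factored: E -> x E', E' -> c | if


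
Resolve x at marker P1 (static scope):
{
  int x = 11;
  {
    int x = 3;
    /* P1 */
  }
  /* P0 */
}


x declared in the same block as P1
x = 3


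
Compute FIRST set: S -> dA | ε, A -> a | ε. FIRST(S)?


Per alternative of S: FIRST(dA) = {d}; FIRST(ε) = {ε}
FIRST(S) = {d, ε}


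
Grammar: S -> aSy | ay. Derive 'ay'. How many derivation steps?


Derivation: S => ay
Steps: 1


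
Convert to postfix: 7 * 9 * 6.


Left to right (same or higher precedence on left)
Postfix: 7 9 * 6 *


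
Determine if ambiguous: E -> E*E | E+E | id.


'id*id+id' has two parse trees (no precedence encoded between * and +)
Ambiguous


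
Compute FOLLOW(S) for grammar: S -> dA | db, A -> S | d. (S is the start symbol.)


$ ∈ FOLLOW(S). For each A -> αBβ: add FIRST(β)\{ε} to FOLLOW(B); if β nullable, add FOLLOW(A).
FOLLOW(S) = {$}


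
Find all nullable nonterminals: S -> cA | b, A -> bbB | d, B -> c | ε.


A nonterminal is nullable iff some alternative derives ε (directly, or every symbol in it is nullable)
Nullable: {B}


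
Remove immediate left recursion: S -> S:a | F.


Left-recursive alternatives: S:a; non-recursive: F
Introduce S': S -> FS', S' -> :aS' | ε


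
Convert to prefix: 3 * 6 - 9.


left-to-right (same/higher precedence on left): tree is (- (* 3 6) 9)
Prefix: - * 3 6 9


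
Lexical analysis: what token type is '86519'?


Pattern: digits only
Type: INTEGER_LITERAL


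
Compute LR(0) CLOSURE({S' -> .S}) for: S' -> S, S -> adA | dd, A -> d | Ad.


Start: S' -> .S
For each item with dot before a nonterminal B, add B -> .γ for every B-production
Closure: [S' -> .S, S -> .adA, S -> .dd]


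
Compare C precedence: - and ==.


'-' is additive (level 9); '==' is equality (level 6)
Higher level binds tighter
'-' has higher precedence than '=='


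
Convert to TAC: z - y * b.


Break into single-operator statements:
t1 = y * b
t2 = z - t1


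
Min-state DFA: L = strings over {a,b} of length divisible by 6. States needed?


Track length mod 6: states 0..5, accept at 0
Minimal DFA: 6 states


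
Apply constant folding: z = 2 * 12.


2 * 12 = 24 at compile time
Optimized: z = 24


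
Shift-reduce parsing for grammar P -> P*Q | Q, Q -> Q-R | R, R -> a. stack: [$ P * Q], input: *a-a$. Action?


handle 'P*Q' on top; lookahead ∈ FOLLOW(P) = {*, $}
Action: reduce (P -> P*Q)


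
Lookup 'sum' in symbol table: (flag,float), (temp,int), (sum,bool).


Lookup 'sum' → type bool


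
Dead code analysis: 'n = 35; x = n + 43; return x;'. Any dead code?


n is read by x's definition; x is returned
No dead code


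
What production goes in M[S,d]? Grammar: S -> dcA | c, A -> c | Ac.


For [S, d]: 'd' ∈ FIRST(dcA)
Entry: S -> dcA


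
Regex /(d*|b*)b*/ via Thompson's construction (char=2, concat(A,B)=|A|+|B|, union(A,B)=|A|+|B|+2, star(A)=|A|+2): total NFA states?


Syntax tree has 3 char leaf(s), 1 union(s), 3 star(s)
chars contribute 3×2 = 6; each union adds +2; each star adds +2
Total: 6 + 2 + 6 = 14 states


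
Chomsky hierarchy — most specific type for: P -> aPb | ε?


Single nonterminal LHS, but a^n b^n is not regular
Classification: Type 2 (Context-Free)


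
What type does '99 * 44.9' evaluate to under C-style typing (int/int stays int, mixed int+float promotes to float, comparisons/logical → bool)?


Operand types: int * float
Rule: mixed int/float promotes to float; int/int stays int
Result type: float


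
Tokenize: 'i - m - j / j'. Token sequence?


Scan left to right, longest-match per lexeme
Tokens: ID(i), OP(-), ID(m), OP(-), ID(j), OP(/), ID(j)


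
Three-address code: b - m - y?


Break into single-operator statements:
t1 = b - m
t2 = t1 - y


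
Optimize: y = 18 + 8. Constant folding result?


18 + 8 = 26 at compile time
Optimized: y = 26


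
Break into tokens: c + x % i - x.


Scan left to right, longest-match per lexeme
Tokens: ID(c), OP(+), ID(x), OP(%), ID(i), OP(-), ID(x)


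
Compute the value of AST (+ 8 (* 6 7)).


Evaluate inner: (* 6 7) = 42
Evaluate root: (+ 8 42) = 50
Result: 50


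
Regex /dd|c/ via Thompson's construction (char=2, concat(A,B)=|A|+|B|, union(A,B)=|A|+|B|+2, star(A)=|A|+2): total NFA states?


Syntax tree has 3 char leaf(s), 1 union(s), 0 star(s)
chars contribute 3×2 = 6; each union adds +2; each star adds +2
Total: 6 + 2 + 0 = 8 states


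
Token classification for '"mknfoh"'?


Pattern: double-quoted sequence
Type: STRING_LITERAL


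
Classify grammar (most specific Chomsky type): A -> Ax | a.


Left-linear: every RHS is a terminal or one nonterminal followed by a terminal
Classification: Type 3 (Regular)


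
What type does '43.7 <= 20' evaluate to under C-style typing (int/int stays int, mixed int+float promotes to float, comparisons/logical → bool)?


Operand types: float <= int
Rule: comparison yields bool
Result type: bool


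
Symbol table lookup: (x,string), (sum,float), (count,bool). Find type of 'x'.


Lookup 'x' → type string


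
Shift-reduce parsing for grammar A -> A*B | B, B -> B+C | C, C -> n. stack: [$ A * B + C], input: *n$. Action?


handle 'B+C' on top
Action: reduce (B -> B+C)


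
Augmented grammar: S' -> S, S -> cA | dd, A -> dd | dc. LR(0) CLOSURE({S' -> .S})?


Start: S' -> .S
For each item with dot before a nonterminal B, add B -> .γ for every B-production
Closure: [S' -> .S, S -> .cA, S -> .dd]
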